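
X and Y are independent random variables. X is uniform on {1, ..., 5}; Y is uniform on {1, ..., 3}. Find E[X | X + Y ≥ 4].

P(X + Y ≥ 4) = 4/5.
Summing X·P(x,y) over outcomes with X + Y ≥ 4 gives 41/15.
E[X | X + Y ≥ 4] = (41/15) / (4/5) = 41/12.

41/12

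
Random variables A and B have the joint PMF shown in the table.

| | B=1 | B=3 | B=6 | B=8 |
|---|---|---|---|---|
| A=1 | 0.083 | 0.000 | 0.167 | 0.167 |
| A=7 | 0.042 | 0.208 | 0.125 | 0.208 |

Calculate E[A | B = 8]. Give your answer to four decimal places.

4.3280

P(B = 8) = 0.375.
Σ A·P over the event = 1·(0.167) + 7·(0.208) = 1.623.
E[A | B = 8] = (1.623) / (0.375) = 4.3280.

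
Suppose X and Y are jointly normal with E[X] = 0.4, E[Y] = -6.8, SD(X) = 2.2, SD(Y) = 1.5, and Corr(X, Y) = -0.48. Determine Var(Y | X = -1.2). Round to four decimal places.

Var(Y | X=x) = (1 − ρ²)·σ_Y².
Var(Y | X=-1.2) = (1.5)²·(1 − (-0.48)²) = 2.25·0.7696 = 1.7316.

1.7316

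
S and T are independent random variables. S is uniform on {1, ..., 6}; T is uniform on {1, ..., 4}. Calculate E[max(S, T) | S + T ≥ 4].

89/21

P(S + T ≥ 4) = 7/8.
Summing max(S,T)·P(x,y) over outcomes with S + T ≥ 4 gives 89/24.
E[max(S, T) | S + T ≥ 4] = (89/24) / (7/8) = 89/21.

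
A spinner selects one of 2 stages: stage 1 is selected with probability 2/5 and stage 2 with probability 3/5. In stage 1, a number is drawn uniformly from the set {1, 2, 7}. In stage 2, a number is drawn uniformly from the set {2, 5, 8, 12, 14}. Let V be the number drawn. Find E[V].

E[V | stage 1] = (1+2+7)/3 = 10/3.
E[V | stage 2] = (2+5+8+12+14)/5 = 41/5.
E[V] = (2/5)·(10/3) + (3/5)·(41/5) = 469/75.

469/75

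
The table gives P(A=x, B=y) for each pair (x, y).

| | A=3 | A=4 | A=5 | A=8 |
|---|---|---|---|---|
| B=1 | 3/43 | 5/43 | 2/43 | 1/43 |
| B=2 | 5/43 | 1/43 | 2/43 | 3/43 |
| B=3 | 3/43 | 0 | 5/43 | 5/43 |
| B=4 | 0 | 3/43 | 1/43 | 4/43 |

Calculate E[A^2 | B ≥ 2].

P(B ≥ 2) = 32/43.
Summing A^2·P(A=x,B=y) over the conditioning event gives 1104/43.
E[A^2 | B ≥ 2] = (1104/43) / (32/43) = 69/2.

69/2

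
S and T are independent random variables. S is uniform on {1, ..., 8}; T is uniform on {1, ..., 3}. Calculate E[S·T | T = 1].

Outcomes with T = 1: (1,1), (2,1), (3,1), (4,1), (5,1), (6,1), (7,1), (8,1), each with probability 1/24.
E[S·T | T = 1] = (1 + 2 + 3 + 4 + 5 + 6 + 7 + 8) / 8 = 9/2.

9/2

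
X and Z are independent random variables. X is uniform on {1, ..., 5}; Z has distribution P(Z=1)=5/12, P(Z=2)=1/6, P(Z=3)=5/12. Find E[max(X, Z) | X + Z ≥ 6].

103/24

P(X + Z ≥ 6) = 2/5.
Summing max(X,Z)·P(x,y) over outcomes with X + Z ≥ 6 gives 103/60.
E[max(X, Z) | X + Z ≥ 6] = (103/60) / (2/5) = 103/24.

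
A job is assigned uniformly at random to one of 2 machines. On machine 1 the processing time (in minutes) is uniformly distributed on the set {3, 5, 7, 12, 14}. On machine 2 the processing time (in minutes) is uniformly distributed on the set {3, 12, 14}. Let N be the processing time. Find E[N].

134/15

E[N | machine 1] = (3+5+7+12+14)/5 = 41/5.
E[N | machine 2] = (3+12+14)/3 = 29/3.
By the law of total expectation,
E[N] = (1/2)·(41/5) + (1/2)·(29/3) = 134/15.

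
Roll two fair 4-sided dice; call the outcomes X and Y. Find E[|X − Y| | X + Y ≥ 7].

Outcomes with X + Y ≥ 7: (3,4), (4,3), (4,4), each with probability 1/16.
E[|X − Y| | X + Y ≥ 7] = (1 + 1 + 0) / 3 = 2/3.

2/3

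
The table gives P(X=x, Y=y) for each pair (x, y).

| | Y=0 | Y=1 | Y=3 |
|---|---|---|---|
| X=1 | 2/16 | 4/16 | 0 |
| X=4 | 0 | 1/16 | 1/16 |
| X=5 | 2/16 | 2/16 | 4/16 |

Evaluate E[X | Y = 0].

3

P(Y = 0) = 1/4.
Σ X·P over the event = 1·(2/16) + 5·(2/16) = 3/4.
E[X | Y = 0] = (3/4) / (1/4) = 3.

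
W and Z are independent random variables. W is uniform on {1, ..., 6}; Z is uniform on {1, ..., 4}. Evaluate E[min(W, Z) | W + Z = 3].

Outcomes with W + Z = 3: (1,2), (2,1), each with probability 1/24.
E[min(W, Z) | W + Z = 3] = (1 + 1) / 2 = 1.

1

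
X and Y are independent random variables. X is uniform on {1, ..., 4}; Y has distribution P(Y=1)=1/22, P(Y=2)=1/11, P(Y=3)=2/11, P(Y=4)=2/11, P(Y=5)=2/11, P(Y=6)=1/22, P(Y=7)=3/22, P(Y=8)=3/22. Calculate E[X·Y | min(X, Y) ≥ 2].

103/7

P(min(X, Y) ≥ 2) = 63/88.
Summing XY·P(x,y) over outcomes with min(X, Y) ≥ 2 gives 927/88.
E[X·Y | min(X, Y) ≥ 2] = (927/88) / (63/88) = 103/7.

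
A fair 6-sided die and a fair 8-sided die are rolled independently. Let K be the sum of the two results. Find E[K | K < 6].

P(K < 6) = 5/24.
Σ over the event: 2·1/48 + 3·1/24 + 4·1/16 + 5·1/12 = 5/6.
E[K | K < 6] = (5/6) / (5/24) = 4.

4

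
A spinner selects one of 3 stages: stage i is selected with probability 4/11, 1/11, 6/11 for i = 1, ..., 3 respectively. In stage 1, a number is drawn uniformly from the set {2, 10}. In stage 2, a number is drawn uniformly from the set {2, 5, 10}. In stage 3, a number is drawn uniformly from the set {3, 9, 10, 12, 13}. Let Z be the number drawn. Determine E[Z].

E[Z | stage 1] = (2+10)/2 = 6.
E[Z | stage 2] = (2+5+10)/3 = 17/3.
E[Z | stage 3] = (3+9+10+12+13)/5 = 47/5.
E[Z] = (4/11)·(6) + (1/11)·(17/3) + (6/11)·(47/5) = 1291/165.

1291/165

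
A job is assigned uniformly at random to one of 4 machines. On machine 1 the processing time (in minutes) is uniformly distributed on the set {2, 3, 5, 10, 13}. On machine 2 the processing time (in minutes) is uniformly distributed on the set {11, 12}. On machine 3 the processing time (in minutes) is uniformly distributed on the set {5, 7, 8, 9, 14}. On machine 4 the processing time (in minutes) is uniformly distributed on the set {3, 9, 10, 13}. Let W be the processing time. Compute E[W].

E[W | machine 1] = (2+3+5+10+13)/5 = 33/5.
E[W | machine 2] = (11+12)/2 = 23/2.
E[W | machine 3] = (5+7+8+9+14)/5 = 43/5.
E[W | machine 4] = (3+9+10+13)/4 = 35/4.
E[W] = (1/4)·(33/5) + (1/4)·(23/2) + (1/4)·(43/5) + (1/4)·(35/4) = 709/80.

709/80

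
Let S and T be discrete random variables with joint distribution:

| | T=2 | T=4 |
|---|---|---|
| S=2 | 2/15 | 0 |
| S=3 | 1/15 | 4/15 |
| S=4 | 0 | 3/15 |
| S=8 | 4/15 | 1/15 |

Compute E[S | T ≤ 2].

P(T ≤ 2) = 7/15.
Summing S·P(S=x,T=y) over the conditioning event gives 13/5.
E[S | T ≤ 2] = (13/5) / (7/15) = 39/7.

39/7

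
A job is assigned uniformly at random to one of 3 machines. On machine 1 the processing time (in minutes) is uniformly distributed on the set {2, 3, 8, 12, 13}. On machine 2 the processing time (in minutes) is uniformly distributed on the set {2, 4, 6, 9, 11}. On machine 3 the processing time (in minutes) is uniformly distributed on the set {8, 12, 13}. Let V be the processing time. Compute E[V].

E[V | machine 1] = (2+3+8+12+13)/5 = 38/5.
E[V | machine 2] = (2+4+6+9+11)/5 = 32/5.
E[V | machine 3] = (8+12+13)/3 = 11.
E[V] = (1/3)·(38/5) + (1/3)·(32/5) + (1/3)·(11) = 25/3.

25/3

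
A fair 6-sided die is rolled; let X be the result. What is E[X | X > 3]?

Given X > 3, X is equally likely to be any of {4, 5, 6}.
E[X | X > 3] = (4 + 5 + 6) / 3 = 5.

5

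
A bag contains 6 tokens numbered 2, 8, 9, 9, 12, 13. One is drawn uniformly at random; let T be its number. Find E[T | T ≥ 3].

P(T ≥ 3) = 5/6.
Σ over the event: 8·1/6 + 9·1/3 + 12·1/6 + 13·1/6 = 17/2.
E[T | T ≥ 3] = (17/2) / (5/6) = 51/5.

51/5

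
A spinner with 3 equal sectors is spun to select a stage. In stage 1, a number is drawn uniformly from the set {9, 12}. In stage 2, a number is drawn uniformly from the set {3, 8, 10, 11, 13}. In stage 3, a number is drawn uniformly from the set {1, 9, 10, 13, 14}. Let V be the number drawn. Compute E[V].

289/30

E[V | stage 1] = (9+12)/2 = 21/2.
E[V | stage 2] = (3+8+10+11+13)/5 = 9.
E[V | stage 3] = (1+9+10+13+14)/5 = 47/5.
E[V] = (1/3)·(21/2) + (1/3)·(9) + (1/3)·(47/5) = 289/30.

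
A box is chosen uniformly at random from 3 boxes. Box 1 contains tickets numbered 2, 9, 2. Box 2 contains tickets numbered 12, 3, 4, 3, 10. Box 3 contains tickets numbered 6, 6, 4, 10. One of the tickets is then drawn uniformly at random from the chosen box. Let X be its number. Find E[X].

E[X | box 1] = (2+9+2)/3 = 13/3.
E[X | box 2] = (12+3+4+3+10)/5 = 32/5.
E[X | box 3] = (6+6+4+10)/4 = 13/2.
E[X] = (1/3)·(13/3) + (1/3)·(32/5) + (1/3)·(13/2) = 517/90.

517/90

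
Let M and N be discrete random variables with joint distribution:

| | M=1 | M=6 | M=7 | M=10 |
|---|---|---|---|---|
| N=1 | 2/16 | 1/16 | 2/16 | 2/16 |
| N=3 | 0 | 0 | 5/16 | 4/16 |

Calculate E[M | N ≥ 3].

P(N ≥ 3) = 9/16.
Summing M·P(M=x,N=y) over the conditioning event gives 75/16.
E[M | N ≥ 3] = (75/16) / (9/16) = 25/3.

25/3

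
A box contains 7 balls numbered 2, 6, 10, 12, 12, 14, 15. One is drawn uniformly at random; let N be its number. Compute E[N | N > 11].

53/4

P(N > 11) = 4/7.
Σ over the event: 12·2/7 + 14·1/7 + 15·1/7 = 53/7.
E[N | N > 11] = (53/7) / (4/7) = 53/4.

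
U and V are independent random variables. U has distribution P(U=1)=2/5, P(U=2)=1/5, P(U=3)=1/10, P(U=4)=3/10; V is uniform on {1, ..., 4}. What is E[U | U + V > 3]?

8/3

P(U + V > 3) = 3/4.
Summing U·P(x,y) over outcomes with U + V > 3 gives 2.
E[U | U + V > 3] = (2) / (3/4) = 8/3.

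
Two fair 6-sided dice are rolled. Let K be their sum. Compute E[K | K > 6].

P(K > 6) = 7/12.
Σ over the event: 7·1/6 + 8·5/36 + 9·1/9 + 10·1/12 + 11·1/18 + 12·1/36 = 91/18.
E[K | K > 6] = (91/18) / (7/12) = 26/3.

26/3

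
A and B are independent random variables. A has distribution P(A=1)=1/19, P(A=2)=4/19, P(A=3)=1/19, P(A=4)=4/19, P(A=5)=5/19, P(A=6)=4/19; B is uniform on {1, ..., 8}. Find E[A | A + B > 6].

P(A + B > 6) = 115/152.
Summing A·P(x,y) over outcomes with A + B > 6 gives 27/8.
E[A | A + B > 6] = (27/8) / (115/152) = 513/115.

513/115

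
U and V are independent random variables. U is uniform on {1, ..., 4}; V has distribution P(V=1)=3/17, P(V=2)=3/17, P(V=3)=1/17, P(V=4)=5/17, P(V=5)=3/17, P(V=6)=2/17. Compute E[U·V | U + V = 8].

P(U + V = 8) = 5/34.
Summing UV·P(x,y) over outcomes with U + V = 8 gives 149/68.
E[U·V | U + V = 8] = (149/68) / (5/34) = 149/10.

149/10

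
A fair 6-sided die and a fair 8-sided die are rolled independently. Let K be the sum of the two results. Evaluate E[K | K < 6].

P(K < 6) = 5/24.
Σ over the event: 2·1/48 + 3·1/24 + 4·1/16 + 5·1/12 = 5/6.
E[K | K < 6] = (5/6) / (5/24) = 4.

4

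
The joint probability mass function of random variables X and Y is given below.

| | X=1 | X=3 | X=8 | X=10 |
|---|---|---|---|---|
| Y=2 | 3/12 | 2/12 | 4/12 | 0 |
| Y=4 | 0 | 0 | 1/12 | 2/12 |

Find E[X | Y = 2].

P(Y = 2) = 3/4.
Σ X·P over the event = 1·(3/12) + 3·(2/12) + 8·(4/12) = 41/12.
E[X | Y = 2] = (41/12) / (3/4) = 41/9.

41/9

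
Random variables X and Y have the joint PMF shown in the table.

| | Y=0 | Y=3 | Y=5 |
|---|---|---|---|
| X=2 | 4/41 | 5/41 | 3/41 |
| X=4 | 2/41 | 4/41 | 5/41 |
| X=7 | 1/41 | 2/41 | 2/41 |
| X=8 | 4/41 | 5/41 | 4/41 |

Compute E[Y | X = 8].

35/13

P(X = 8) = 13/41.
Σ Y·P over the event = 0·(4/41) + 3·(5/41) + 5·(4/41) = 35/41.
E[Y | X = 8] = (35/41) / (13/41) = 35/13.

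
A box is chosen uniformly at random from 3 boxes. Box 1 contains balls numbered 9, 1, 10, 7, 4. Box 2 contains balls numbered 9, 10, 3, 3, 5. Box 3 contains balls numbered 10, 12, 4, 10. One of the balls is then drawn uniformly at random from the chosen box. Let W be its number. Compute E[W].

106/15

E[W | box 1] = (9+1+10+7+4)/5 = 31/5.
E[W | box 2] = (9+10+3+3+5)/5 = 6.
E[W | box 3] = (10+12+4+10)/4 = 9.
By the law of total expectation,
E[W] = (1/3)·(31/5) + (1/3)·(6) + (1/3)·(9) = 106/15.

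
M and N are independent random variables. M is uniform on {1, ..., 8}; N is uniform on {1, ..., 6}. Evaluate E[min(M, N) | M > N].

77/27

P(M > N) = 9/16.
Summing min(M,N)·P(x,y) over outcomes with M > N gives 77/48.
E[min(M, N) | M > N] = (77/48) / (9/16) = 77/27.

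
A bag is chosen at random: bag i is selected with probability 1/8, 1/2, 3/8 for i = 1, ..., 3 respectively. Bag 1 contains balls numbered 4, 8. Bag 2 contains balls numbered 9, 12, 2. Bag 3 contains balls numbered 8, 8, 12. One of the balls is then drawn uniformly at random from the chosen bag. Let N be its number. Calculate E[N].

E[N | bag 1] = (4+8)/2 = 6.
E[N | bag 2] = (9+12+2)/3 = 23/3.
E[N | bag 3] = (8+8+12)/3 = 28/3.
E[N] = (1/8)·(6) + (1/2)·(23/3) + (3/8)·(28/3) = 97/12.

97/12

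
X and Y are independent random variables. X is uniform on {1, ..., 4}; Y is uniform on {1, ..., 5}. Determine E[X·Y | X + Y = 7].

P(X + Y = 7) = 3/20.
Summing XY·P(x,y) over outcomes with X + Y = 7 gives 17/10.
E[X·Y | X + Y = 7] = (17/10) / (3/20) = 34/3.

34/3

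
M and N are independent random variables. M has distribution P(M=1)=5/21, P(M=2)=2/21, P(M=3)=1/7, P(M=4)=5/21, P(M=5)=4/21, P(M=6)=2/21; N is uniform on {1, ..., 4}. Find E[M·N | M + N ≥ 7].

P(M + N ≥ 7) = 11/28.
Summing MN·P(x,y) over outcomes with M + N ≥ 7 gives 17/3.
E[M·N | M + N ≥ 7] = (17/3) / (11/28) = 476/33.

476/33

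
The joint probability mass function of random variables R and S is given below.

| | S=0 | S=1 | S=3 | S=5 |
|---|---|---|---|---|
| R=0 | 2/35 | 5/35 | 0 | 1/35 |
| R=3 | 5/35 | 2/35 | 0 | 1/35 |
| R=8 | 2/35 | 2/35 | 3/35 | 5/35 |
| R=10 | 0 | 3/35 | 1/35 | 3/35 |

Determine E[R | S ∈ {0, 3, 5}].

6

P(S ∈ {0, 3, 5}) = 23/35.
Summing R·P(R=x,S=y) over the conditioning event gives 138/35.
E[R | S ∈ {0, 3, 5}] = (138/35) / (23/35) = 6.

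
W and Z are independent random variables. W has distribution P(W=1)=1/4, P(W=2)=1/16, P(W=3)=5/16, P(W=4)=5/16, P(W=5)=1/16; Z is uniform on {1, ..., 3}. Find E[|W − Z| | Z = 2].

11/8

P(Z = 2) = 1/3.
Summing |W−Z|·P(x,y) over outcomes with Z = 2 gives 11/24.
E[|W − Z| | Z = 2] = (11/24) / (1/3) = 11/8.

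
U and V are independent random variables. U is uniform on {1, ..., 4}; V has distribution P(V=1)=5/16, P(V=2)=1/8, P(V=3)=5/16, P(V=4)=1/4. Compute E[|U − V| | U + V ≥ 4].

P(U + V ≥ 4) = 13/16.
Summing |U−V|·P(x,y) over outcomes with U + V ≥ 4 gives 75/64.
E[|U − V| | U + V ≥ 4] = (75/64) / (13/16) = 75/52.

75/52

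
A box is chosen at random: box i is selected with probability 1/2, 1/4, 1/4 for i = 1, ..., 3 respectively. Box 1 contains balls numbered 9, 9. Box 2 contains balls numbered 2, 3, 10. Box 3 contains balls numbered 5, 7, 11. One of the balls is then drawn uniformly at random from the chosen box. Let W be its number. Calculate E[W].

E[W | box 1] = (9+9)/2 = 9.
E[W | box 2] = (2+3+10)/3 = 5.
E[W | box 3] = (5+7+11)/3 = 23/3.
E[W] = (1/2)·(9) + (1/4)·(5) + (1/4)·(23/3) = 23/3.

23/3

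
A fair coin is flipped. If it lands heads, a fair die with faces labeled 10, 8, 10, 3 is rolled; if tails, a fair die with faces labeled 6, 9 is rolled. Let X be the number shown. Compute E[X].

E[X | heads] = (10+8+10+3)/4 = 31/4.
E[X | tails] = (6+9)/2 = 15/2.
By the law of total expectation,
E[X] = (1/2)·(31/4) + (1/2)·(15/2) = 61/8.

61/8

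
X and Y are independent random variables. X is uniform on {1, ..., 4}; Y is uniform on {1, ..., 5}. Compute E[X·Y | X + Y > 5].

23/2

Outcomes with X + Y > 5: (1,5), (2,4), (2,5), (3,3), (3,4), (3,5), (4,2), (4,3), (4,4), (4,5), each with probability 1/20.
E[X·Y | X + Y > 5] = (5 + 8 + 10 + 9 + 12 + 15 + 8 + 12 + 16 + 20) / 10 = 23/2.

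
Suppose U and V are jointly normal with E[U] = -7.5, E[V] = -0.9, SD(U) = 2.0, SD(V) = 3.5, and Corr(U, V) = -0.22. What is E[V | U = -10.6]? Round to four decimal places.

For a bivariate normal, E[V | U=x] = μ_V + ρ·(σ_V/σ_U)·(x − μ_U).
E[V | U=-10.6] = -0.9 + (-0.22)·(3.5/2.0)·(-10.6 − (-7.5)) = -0.9 + (-0.385)·(-3.1) = 0.2935.

0.2935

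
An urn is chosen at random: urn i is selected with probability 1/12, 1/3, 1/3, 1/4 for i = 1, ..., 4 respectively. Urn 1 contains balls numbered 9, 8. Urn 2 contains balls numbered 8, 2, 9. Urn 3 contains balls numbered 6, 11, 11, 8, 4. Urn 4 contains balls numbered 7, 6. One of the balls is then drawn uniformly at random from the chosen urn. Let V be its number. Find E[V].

64/9

E[V | urn 1] = (9+8)/2 = 17/2.
E[V | urn 2] = (8+2+9)/3 = 19/3.
E[V | urn 3] = (6+11+11+8+4)/5 = 8.
E[V | urn 4] = (7+6)/2 = 13/2.
E[V] = (1/12)·(17/2) + (1/3)·(19/3) + (1/3)·(8) + (1/4)·(13/2) = 64/9.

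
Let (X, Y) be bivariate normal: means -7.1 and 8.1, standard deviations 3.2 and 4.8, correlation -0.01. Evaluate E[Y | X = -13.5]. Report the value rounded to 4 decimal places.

8.1960

E[Y | X=x] = μ_Y + ρ(σ_Y/σ_X)(x − μ_X) for jointly normal variables.
E[Y | X=-13.5] = 8.1 + (-0.01)·(4.8/3.2)·(-13.5 − (-7.1)) = 8.1 + (-0.015)·(-6.4) = 8.1960.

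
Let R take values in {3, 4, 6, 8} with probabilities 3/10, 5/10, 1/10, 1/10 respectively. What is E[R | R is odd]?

3

P(R is odd) = 3/10.
Σ over the event: 3·3/10 = 9/10.
E[R | R is odd] = (9/10) / (3/10) = 3.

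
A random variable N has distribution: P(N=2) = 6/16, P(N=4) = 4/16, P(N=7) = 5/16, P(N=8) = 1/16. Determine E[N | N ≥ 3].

59/10

P(N ≥ 3) = 5/8.
Σ over the event: 4·1/4 + 7·5/16 + 8·1/16 = 59/16.
E[N | N ≥ 3] = (59/16) / (5/8) = 59/10.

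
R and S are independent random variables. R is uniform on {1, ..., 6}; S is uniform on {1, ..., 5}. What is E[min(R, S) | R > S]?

P(R > S) = 1/2.
Summing min(R,S)·P(x,y) over outcomes with R > S gives 7/6.
E[min(R, S) | R > S] = (7/6) / (1/2) = 7/3.

7/3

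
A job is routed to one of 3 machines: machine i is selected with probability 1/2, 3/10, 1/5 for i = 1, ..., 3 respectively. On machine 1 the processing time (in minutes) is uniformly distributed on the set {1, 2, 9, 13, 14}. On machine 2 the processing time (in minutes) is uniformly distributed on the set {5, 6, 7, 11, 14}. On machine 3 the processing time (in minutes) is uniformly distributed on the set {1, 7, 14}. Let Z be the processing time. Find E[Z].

596/75

E[Z | machine 1] = (1+2+9+13+14)/5 = 39/5.
E[Z | machine 2] = (5+6+7+11+14)/5 = 43/5.
E[Z | machine 3] = (1+7+14)/3 = 22/3.
By the law of total expectation,
E[Z] = (1/2)·(39/5) + (3/10)·(43/5) + (1/5)·(22/3) = 596/75.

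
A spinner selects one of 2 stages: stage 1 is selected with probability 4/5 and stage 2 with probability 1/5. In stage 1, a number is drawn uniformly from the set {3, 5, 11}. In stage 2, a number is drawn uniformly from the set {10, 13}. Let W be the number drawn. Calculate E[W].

221/30

E[W | stage 1] = (3+5+11)/3 = 19/3.
E[W | stage 2] = (10+13)/2 = 23/2.
E[W] = (4/5)·(19/3) + (1/5)·(23/2) = 221/30.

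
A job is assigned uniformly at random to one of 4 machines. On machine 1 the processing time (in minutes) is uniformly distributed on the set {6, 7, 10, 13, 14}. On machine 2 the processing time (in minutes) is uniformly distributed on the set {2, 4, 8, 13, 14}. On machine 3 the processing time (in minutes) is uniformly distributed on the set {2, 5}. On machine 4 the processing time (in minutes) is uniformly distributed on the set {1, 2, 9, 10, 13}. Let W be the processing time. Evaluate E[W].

E[W | machine 1] = (6+7+10+13+14)/5 = 10.
E[W | machine 2] = (2+4+8+13+14)/5 = 41/5.
E[W | machine 3] = (2+5)/2 = 7/2.
E[W | machine 4] = (1+2+9+10+13)/5 = 7.
E[W] = (1/4)·(10) + (1/4)·(41/5) + (1/4)·(7/2) + (1/4)·(7) = 287/40.

287/40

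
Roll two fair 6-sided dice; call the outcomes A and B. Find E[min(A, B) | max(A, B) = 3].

9/5

Outcomes with max(A, B) = 3: (1,3), (2,3), (3,1), (3,2), (3,3), each with probability 1/36.
E[min(A, B) | max(A, B) = 3] = (1 + 2 + 1 + 2 + 3) / 5 = 9/5.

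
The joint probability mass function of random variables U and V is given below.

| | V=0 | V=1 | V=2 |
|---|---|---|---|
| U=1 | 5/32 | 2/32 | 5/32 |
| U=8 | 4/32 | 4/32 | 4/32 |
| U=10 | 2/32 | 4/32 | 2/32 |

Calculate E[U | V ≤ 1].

131/21

P(V ≤ 1) = 21/32.
Σ U·P over the event = 1·(5/32) + 1·(2/32) + 8·(4/32) + 8·(4/32) + 10·(2/32) + 10·(4/32) = 131/32.
E[U | V ≤ 1] = (131/32) / (21/32) = 131/21.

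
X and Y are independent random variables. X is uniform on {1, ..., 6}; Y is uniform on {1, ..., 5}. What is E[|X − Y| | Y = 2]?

11/6

Outcomes with Y = 2: (1,2), (2,2), (3,2), (4,2), (5,2), (6,2), each with probability 1/30.
E[|X − Y| | Y = 2] = (1 + 0 + 1 + 2 + 3 + 4) / 6 = 11/6.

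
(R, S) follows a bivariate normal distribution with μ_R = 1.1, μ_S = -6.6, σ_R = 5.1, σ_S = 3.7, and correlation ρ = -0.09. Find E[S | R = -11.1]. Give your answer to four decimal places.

-5.8034

The regression of S on R has slope ρ·σ_S/σ_R and passes through (μ_R, μ_S).
E[S | R=-11.1] = -6.6 + (-0.09)·(3.7/5.1)·(-11.1 − (1.1)) = -6.6 + (-0.065294)·(-12.2) = -5.8034.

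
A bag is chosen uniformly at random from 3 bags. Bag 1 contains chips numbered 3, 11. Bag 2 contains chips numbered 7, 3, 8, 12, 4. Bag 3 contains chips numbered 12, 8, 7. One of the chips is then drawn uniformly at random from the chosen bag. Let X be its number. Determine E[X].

38/5

E[X | bag 1] = (3+11)/2 = 7.
E[X | bag 2] = (7+3+8+12+4)/5 = 34/5.
E[X | bag 3] = (12+8+7)/3 = 9.
By the law of total expectation,
E[X] = (1/3)·(7) + (1/3)·(34/5) + (1/3)·(9) = 38/5.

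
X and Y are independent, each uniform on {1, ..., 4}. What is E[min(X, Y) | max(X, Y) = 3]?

Outcomes with max(X, Y) = 3: (1,3), (2,3), (3,1), (3,2), (3,3), each with probability 1/16.
E[min(X, Y) | max(X, Y) = 3] = (1 + 2 + 1 + 2 + 3) / 5 = 9/5.

9/5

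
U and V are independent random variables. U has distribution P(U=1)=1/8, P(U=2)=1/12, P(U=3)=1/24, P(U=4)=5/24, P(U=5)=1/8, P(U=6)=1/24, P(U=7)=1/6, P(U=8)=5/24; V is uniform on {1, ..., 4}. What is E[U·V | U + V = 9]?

P(U + V = 9) = 13/96.
Summing UV·P(x,y) over outcomes with U + V = 9 gives 29/16.
E[U·V | U + V = 9] = (29/16) / (13/96) = 174/13.

174/13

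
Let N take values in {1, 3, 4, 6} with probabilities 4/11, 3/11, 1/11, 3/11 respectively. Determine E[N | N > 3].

11/2

P(N > 3) = 4/11.
Σ over the event: 4·1/11 + 6·3/11 = 2.
E[N | N > 3] = (2) / (4/11) = 11/2.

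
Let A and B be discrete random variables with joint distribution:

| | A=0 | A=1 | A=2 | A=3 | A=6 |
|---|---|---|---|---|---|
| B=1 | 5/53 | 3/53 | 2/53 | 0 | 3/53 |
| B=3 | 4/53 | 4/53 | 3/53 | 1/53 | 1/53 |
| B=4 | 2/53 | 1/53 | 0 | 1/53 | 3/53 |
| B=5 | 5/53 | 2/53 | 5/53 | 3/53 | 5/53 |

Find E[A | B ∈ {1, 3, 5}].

95/46

P(B ∈ {1, 3, 5}) = 46/53.
Summing A·P(A=x,B=y) over the conditioning event gives 95/53.
E[A | B ∈ {1, 3, 5}] = (95/53) / (46/53) = 95/46.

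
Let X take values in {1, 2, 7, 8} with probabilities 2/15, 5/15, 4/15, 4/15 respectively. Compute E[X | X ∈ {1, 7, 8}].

P(X ∈ {1, 7, 8}) = 2/3.
Σ over the event: 1·2/15 + 7·4/15 + 8·4/15 = 62/15.
E[X | X ∈ {1, 7, 8}] = (62/15) / (2/3) = 31/5.

31/5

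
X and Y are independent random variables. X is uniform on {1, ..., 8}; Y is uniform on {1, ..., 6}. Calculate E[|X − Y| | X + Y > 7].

74/27

P(X + Y > 7) = 9/16.
Summing |X−Y|·P(x,y) over outcomes with X + Y > 7 gives 37/24.
E[|X − Y| | X + Y > 7] = (37/24) / (9/16) = 74/27.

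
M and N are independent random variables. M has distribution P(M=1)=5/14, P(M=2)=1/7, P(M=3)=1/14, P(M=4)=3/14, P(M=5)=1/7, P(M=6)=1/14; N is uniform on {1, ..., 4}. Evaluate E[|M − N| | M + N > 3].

87/44

P(M + N > 3) = 11/14.
Summing |M−N|·P(x,y) over outcomes with M + N > 3 gives 87/56.
E[|M − N| | M + N > 3] = (87/56) / (11/14) = 87/44.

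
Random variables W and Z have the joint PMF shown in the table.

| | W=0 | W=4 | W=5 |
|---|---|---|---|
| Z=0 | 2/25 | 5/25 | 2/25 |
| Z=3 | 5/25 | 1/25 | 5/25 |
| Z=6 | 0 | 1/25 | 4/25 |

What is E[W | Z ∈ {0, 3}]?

59/20

P(Z ∈ {0, 3}) = 4/5.
Σ W·P over the event = 0·(2/25) + 0·(5/25) + 4·(5/25) + 4·(1/25) + 5·(2/25) + 5·(5/25) = 59/25.
E[W | Z ∈ {0, 3}] = (59/25) / (4/5) = 59/20.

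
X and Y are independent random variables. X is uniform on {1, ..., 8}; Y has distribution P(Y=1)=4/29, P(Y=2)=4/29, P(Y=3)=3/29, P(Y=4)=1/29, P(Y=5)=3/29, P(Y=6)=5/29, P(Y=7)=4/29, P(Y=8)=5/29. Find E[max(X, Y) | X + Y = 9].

P(X + Y = 9) = 1/8.
Summing max(X,Y)·P(x,y) over outcomes with X + Y = 9 gives 49/58.
E[max(X, Y) | X + Y = 9] = (49/58) / (1/8) = 196/29.

196/29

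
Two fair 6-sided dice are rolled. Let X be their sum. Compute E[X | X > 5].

P(X > 5) = 13/18.
Σ over the event: 6·5/36 + 7·1/6 + 8·5/36 + 9·1/9 + 10·1/12 + 11·1/18 + 12·1/36 = 53/9.
E[X | X > 5] = (53/9) / (13/18) = 106/13.

106/13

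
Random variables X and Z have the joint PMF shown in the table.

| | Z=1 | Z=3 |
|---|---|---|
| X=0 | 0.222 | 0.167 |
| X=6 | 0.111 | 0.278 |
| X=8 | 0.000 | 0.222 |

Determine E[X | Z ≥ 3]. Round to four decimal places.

5.1634

P(Z ≥ 3) = 0.667.
Σ X·P over the event = 0·(0.167) + 6·(0.278) + 8·(0.222) = 3.444.
E[X | Z ≥ 3] = (3.444) / (0.667) = 5.1634.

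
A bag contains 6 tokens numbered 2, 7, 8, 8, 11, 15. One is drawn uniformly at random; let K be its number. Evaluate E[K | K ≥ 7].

49/5

P(K ≥ 7) = 5/6.
Σ over the event: 7·1/6 + 8·1/3 + 11·1/6 + 15·1/6 = 49/6.
E[K | K ≥ 7] = (49/6) / (5/6) = 49/5.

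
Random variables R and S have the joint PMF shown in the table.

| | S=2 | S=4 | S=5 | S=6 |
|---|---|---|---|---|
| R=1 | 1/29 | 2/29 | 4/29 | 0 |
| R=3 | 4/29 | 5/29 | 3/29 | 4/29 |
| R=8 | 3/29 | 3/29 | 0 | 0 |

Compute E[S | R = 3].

P(R = 3) = 16/29.
Summing S·P(R=x,S=y) over the conditioning event gives 67/29.
E[S | R = 3] = (67/29) / (16/29) = 67/16.

67/16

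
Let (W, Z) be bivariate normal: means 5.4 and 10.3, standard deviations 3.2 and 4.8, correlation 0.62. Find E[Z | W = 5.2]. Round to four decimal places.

10.1140

For a bivariate normal, E[Z | W=x] = μ_Z + ρ·(σ_Z/σ_W)·(x − μ_W).
E[Z | W=5.2] = 10.3 + (0.62)·(4.8/3.2)·(5.2 − (5.4)) = 10.3 + (0.93)·(-0.2) = 10.1140.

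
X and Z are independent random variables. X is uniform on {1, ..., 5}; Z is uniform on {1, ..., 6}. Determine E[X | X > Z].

4

Outcomes with X > Z: (2,1), (3,1), (3,2), (4,1), (4,2), (4,3), (5,1), (5,2), (5,3), (5,4), each with probability 1/30.
E[X | X > Z] = (2 + 3 + 3 + 4 + 4 + 4 + 5 + 5 + 5 + 5) / 10 = 4.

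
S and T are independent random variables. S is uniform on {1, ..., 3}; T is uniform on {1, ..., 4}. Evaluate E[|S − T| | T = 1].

1

Outcomes with T = 1: (1,1), (2,1), (3,1), each with probability 1/12.
E[|S − T| | T = 1] = (0 + 1 + 2) / 3 = 1.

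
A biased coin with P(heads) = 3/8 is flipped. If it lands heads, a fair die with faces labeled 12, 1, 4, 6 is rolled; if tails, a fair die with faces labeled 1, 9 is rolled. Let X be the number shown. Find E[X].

E[X | heads] = (12+1+4+6)/4 = 23/4.
E[X | tails] = (1+9)/2 = 5.
By the law of total expectation,
E[X] = (3/8)·(23/4) + (5/8)·(5) = 169/32.

169/32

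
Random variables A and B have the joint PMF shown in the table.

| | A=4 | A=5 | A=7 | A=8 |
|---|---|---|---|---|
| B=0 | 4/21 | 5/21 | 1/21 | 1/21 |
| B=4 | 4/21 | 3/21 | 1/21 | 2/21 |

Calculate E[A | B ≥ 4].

27/5

P(B ≥ 4) = 10/21.
Summing A·P(A=x,B=y) over the conditioning event gives 18/7.
E[A | B ≥ 4] = (18/7) / (10/21) = 27/5.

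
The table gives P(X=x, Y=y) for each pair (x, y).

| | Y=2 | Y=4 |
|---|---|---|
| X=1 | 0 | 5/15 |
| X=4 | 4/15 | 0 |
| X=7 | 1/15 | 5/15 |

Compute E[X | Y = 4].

P(Y = 4) = 2/3.
Σ X·P over the event = 1·(5/15) + 7·(5/15) = 8/3.
E[X | Y = 4] = (8/3) / (2/3) = 4.

4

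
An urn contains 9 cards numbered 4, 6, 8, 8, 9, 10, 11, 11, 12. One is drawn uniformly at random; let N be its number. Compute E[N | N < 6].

P(N < 6) = 1/9.
Σ over the event: 4·1/9 = 4/9.
E[N | N < 6] = (4/9) / (1/9) = 4.

4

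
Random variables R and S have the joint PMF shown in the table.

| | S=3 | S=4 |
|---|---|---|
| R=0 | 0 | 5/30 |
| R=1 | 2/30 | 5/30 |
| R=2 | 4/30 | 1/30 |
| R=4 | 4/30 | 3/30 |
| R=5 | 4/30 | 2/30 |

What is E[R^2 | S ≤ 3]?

13

P(S ≤ 3) = 7/15.
Σ R^2·P over the event = 1·(2/30) + 4·(4/30) + 16·(4/30) + 25·(4/30) = 91/15.
E[R^2 | S ≤ 3] = (91/15) / (7/15) = 13.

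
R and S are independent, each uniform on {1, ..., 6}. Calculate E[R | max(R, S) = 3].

Outcomes with max(R, S) = 3: (1,3), (2,3), (3,1), (3,2), (3,3), each with probability 1/36.
E[R | max(R, S) = 3] = (1 + 2 + 3 + 3 + 3) / 5 = 12/5.

12/5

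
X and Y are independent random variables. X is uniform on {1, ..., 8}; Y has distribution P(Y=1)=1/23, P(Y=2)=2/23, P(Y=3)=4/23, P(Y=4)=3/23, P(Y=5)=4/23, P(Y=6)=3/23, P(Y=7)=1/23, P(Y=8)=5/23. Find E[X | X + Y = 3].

P(X + Y = 3) = 3/184.
Summing X·P(x,y) over outcomes with X + Y = 3 gives 1/46.
E[X | X + Y = 3] = (1/46) / (3/184) = 4/3.

4/3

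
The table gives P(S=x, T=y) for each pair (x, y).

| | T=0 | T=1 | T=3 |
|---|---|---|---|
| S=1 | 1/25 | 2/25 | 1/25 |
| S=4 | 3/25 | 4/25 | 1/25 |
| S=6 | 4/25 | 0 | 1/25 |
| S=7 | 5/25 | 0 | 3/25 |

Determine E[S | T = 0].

P(T = 0) = 13/25.
Σ S·P over the event = 1·(1/25) + 4·(3/25) + 6·(4/25) + 7·(5/25) = 72/25.
E[S | T = 0] = (72/25) / (13/25) = 72/13.

72/13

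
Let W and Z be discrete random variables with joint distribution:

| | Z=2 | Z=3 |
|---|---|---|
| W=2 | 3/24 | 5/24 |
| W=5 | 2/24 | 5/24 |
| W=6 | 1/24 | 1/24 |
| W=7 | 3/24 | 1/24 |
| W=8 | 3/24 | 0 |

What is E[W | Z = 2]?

P(Z = 2) = 1/2.
Σ W·P over the event = 2·(3/24) + 5·(2/24) + 6·(1/24) + 7·(3/24) + 8·(3/24) = 67/24.
E[W | Z = 2] = (67/24) / (1/2) = 67/12.

67/12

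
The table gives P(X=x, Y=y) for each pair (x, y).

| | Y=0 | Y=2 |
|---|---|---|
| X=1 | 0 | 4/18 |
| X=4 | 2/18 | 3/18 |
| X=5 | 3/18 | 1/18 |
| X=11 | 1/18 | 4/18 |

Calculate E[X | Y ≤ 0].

17/3

P(Y ≤ 0) = 1/3.
Σ X·P over the event = 4·(2/18) + 5·(3/18) + 11·(1/18) = 17/9.
E[X | Y ≤ 0] = (17/9) / (1/3) = 17/3.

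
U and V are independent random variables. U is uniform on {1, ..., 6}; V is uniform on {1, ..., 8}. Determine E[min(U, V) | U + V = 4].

Outcomes with U + V = 4: (1,3), (2,2), (3,1), each with probability 1/48.
E[min(U, V) | U + V = 4] = (1 + 2 + 1) / 3 = 4/3.

4/3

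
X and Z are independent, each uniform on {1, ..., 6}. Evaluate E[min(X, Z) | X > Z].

P(X > Z) = 5/12.
Summing min(X,Z)·P(x,y) over outcomes with X > Z gives 35/36.
E[min(X, Z) | X > Z] = (35/36) / (5/12) = 7/3.

7/3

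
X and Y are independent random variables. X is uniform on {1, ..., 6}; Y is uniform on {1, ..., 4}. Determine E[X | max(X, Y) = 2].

5/3

Outcomes with max(X, Y) = 2: (1,2), (2,1), (2,2), each with probability 1/24.
E[X | max(X, Y) = 2] = (1 + 2 + 2) / 3 = 5/3.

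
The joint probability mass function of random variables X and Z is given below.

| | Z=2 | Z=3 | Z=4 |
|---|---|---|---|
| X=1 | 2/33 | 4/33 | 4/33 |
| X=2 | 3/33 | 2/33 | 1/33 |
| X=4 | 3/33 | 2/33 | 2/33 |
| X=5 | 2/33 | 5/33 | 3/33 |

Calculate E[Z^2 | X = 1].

54/5

P(X = 1) = 10/33.
Σ Z^2·P over the event = 4·(2/33) + 9·(4/33) + 16·(4/33) = 36/11.
E[Z^2 | X = 1] = (36/11) / (10/33) = 54/5.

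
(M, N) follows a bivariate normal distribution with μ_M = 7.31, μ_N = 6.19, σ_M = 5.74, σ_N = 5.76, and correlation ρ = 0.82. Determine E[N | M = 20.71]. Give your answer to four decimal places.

17.2163

E[N | M=x] = μ_N + ρ(σ_N/σ_M)(x − μ_M) for jointly normal variables.
E[N | M=20.71] = 6.19 + (0.82)·(5.76/5.74)·(20.71 − (7.31)) = 6.19 + (0.82286)·(13.4) = 17.2163.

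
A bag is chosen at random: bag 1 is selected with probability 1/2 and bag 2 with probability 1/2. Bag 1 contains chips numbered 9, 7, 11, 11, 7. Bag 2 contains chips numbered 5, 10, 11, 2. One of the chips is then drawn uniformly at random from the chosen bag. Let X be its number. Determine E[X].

8

E[X | bag 1] = (9+7+11+11+7)/5 = 9.
E[X | bag 2] = (5+10+11+2)/4 = 7.
E[X] = (1/2)·(9) + (1/2)·(7) = 8.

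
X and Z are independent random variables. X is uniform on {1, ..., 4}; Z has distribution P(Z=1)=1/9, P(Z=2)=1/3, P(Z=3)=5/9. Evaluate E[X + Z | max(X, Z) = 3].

94/19

P(max(X, Z) = 3) = 19/36.
Summing (X+Z)·P(x,y) over outcomes with max(X, Z) = 3 gives 47/18.
E[X + Z | max(X, Z) = 3] = (47/18) / (19/36) = 94/19.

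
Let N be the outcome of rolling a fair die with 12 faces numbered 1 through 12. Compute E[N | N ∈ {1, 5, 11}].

P(N ∈ {1, 5, 11}) = 1/4.
Σ over the event: 1·1/12 + 5·1/12 + 11·1/12 = 17/12.
E[N | N ∈ {1, 5, 11}] = (17/12) / (1/4) = 17/3.

17/3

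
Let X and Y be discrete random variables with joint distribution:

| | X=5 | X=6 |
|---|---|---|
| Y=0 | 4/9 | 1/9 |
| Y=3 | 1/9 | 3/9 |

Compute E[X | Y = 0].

26/5

P(Y = 0) = 5/9.
Σ X·P over the event = 5·(4/9) + 6·(1/9) = 26/9.
E[X | Y = 0] = (26/9) / (5/9) = 26/5.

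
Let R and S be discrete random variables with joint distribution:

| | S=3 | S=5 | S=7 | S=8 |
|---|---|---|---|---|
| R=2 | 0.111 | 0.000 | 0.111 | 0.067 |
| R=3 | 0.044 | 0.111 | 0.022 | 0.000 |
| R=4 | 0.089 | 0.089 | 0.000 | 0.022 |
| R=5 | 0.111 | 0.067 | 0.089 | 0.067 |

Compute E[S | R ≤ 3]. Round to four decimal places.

P(R ≤ 3) = 0.466.
Σ S·P over the event = 3·(0.111) + 7·(0.111) + 8·(0.067) + 3·(0.044) + 5·(0.111) + 7·(0.022) = 2.487.
E[S | R ≤ 3] = (2.487) / (0.466) = 5.3369.

5.3369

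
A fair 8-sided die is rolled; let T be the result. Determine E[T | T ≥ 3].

Given T ≥ 3, T is equally likely to be any of {3, 4, 5, 6, 7, 8}.
E[T | T ≥ 3] = (3 + 4 + 5 + 6 + 7 + 8) / 6 = 11/2.

11/2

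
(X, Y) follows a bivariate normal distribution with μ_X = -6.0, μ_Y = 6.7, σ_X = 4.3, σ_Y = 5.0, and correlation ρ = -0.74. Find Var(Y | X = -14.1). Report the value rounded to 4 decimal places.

11.3100

The conditional variance in a bivariate normal is σ_Y²(1 − ρ²), independent of x.
Var(Y | X=-14.1) = (5.0)²·(1 − (-0.74)²) = 25·0.4524 = 11.3100.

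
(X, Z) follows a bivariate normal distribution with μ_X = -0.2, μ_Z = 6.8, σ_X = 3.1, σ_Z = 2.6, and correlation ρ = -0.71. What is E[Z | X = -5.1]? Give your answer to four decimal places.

For a bivariate normal, E[Z | X=x] = μ_Z + ρ·(σ_Z/σ_X)·(x − μ_X).
E[Z | X=-5.1] = 6.8 + (-0.71)·(2.6/3.1)·(-5.1 − (-0.2)) = 6.8 + (-0.59548)·(-4.9) = 9.7179.

9.7179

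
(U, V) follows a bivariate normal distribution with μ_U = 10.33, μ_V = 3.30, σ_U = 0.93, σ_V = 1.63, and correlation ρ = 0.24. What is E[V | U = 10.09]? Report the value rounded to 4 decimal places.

For a bivariate normal, E[V | U=x] = μ_V + ρ·(σ_V/σ_U)·(x − μ_U).
E[V | U=10.09] = 3.30 + (0.24)·(1.63/0.93)·(10.09 − (10.33)) = 3.30 + (0.42065)·(-0.24) = 3.1990.

3.1990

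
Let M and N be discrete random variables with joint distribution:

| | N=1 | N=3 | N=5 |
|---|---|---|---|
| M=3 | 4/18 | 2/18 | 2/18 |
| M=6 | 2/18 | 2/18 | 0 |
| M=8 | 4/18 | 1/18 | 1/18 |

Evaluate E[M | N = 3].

P(N = 3) = 5/18.
Summing M·P(M=x,N=y) over the conditioning event gives 13/9.
E[M | N = 3] = (13/9) / (5/18) = 26/5.

26/5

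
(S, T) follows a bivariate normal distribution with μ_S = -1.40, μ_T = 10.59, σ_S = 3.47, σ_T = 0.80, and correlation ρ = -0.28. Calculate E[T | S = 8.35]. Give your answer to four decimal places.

9.9606

For a bivariate normal, E[T | S=x] = μ_T + ρ·(σ_T/σ_S)·(x − μ_S).
E[T | S=8.35] = 10.59 + (-0.28)·(0.80/3.47)·(8.35 − (-1.40)) = 10.59 + (-0.064553)·(9.75) = 9.9606.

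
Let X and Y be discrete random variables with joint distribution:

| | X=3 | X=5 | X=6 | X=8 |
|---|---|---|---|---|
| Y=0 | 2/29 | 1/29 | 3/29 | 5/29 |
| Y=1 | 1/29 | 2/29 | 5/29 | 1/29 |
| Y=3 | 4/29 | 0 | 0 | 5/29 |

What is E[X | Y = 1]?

P(Y = 1) = 9/29.
Summing X·P(X=x,Y=y) over the conditioning event gives 51/29.
E[X | Y = 1] = (51/29) / (9/29) = 17/3.

17/3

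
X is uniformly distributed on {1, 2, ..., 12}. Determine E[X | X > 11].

12

Given X > 11, X is equally likely to be any of {12}.
E[X | X > 11] = (12) / 1 = 12.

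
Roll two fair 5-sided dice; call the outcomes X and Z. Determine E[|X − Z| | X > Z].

Outcomes with X > Z: (2,1), (3,1), (3,2), (4,1), (4,2), (4,3), (5,1), (5,2), (5,3), (5,4), each with probability 1/25.
E[|X − Z| | X > Z] = (1 + 2 + 1 + 3 + 2 + 1 + 4 + 3 + 2 + 1) / 10 = 2.

2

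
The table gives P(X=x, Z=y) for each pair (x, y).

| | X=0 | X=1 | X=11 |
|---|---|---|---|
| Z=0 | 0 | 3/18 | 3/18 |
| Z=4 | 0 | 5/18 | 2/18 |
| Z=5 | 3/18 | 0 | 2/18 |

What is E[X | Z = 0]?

P(Z = 0) = 1/3.
Σ X·P over the event = 1·(3/18) + 11·(3/18) = 2.
E[X | Z = 0] = (2) / (1/3) = 6.

6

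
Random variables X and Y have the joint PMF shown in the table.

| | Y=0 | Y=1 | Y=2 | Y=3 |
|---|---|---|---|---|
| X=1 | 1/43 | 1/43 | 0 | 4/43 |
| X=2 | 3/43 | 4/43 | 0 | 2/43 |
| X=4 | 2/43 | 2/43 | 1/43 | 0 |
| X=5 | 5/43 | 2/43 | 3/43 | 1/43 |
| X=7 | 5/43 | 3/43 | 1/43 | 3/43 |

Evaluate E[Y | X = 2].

10/9

P(X = 2) = 9/43.
Σ Y·P over the event = 0·(3/43) + 1·(4/43) + 3·(2/43) = 10/43.
E[Y | X = 2] = (10/43) / (9/43) = 10/9.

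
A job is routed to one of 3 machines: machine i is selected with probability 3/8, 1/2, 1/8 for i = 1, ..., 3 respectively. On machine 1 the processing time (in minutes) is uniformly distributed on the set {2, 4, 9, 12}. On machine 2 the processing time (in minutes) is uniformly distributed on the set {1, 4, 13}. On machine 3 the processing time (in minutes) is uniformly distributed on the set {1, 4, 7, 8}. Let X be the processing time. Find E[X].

E[X | machine 1] = (2+4+9+12)/4 = 27/4.
E[X | machine 2] = (1+4+13)/3 = 6.
E[X | machine 3] = (1+4+7+8)/4 = 5.
E[X] = (3/8)·(27/4) + (1/2)·(6) + (1/8)·(5) = 197/32.

197/32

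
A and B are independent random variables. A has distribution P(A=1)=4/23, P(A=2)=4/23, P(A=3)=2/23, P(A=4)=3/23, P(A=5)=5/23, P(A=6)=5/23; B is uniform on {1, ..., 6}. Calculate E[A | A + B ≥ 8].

P(A + B ≥ 8) = 31/69.
Summing A·P(x,y) over outcomes with A + B ≥ 8 gives 51/23.
E[A | A + B ≥ 8] = (51/23) / (31/69) = 153/31.

153/31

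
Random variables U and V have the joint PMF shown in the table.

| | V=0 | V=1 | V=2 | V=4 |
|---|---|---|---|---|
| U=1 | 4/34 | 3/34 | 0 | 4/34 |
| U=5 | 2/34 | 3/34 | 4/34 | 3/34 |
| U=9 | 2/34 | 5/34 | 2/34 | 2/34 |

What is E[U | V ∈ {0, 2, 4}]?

107/23

P(V ∈ {0, 2, 4}) = 23/34.
Σ U·P over the event = 1·(4/34) + 1·(4/34) + 5·(2/34) + 5·(4/34) + 5·(3/34) + 9·(2/34) + 9·(2/34) + 9·(2/34) = 107/34.
E[U | V ∈ {0, 2, 4}] = (107/34) / (23/34) = 107/23.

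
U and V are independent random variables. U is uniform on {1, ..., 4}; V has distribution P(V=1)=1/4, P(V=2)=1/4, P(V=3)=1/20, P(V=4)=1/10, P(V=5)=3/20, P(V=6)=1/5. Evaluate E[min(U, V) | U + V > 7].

13/4

P(U + V > 7) = 1/4.
Summing min(U,V)·P(x,y) over outcomes with U + V > 7 gives 13/16.
E[min(U, V) | U + V > 7] = (13/16) / (1/4) = 13/4.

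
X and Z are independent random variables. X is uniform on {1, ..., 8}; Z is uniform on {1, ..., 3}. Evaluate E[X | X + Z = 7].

Outcomes with X + Z = 7: (4,3), (5,2), (6,1), each with probability 1/24.
E[X | X + Z = 7] = (4 + 5 + 6) / 3 = 5.

5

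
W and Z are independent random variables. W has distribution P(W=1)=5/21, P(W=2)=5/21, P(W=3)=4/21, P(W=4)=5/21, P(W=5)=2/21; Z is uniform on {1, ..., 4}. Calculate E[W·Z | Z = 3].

P(Z = 3) = 1/4.
Summing WZ·P(x,y) over outcomes with Z = 3 gives 57/28.
E[W·Z | Z = 3] = (57/28) / (1/4) = 57/7.

57/7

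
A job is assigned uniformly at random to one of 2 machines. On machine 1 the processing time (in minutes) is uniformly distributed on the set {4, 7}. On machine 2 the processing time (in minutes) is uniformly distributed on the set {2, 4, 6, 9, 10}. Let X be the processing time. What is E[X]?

117/20

E[X | machine 1] = (4+7)/2 = 11/2.
E[X | machine 2] = (2+4+6+9+10)/5 = 31/5.
By the law of total expectation,
E[X] = (1/2)·(11/2) + (1/2)·(31/5) = 117/20.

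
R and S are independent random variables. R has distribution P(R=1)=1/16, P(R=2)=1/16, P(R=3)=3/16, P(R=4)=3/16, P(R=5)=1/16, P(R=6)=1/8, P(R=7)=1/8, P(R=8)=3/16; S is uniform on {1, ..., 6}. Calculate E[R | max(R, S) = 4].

P(max(R, S) = 4) = 17/96.
Summing R·P(x,y) over outcomes with max(R, S) = 4 gives 5/8.
E[R | max(R, S) = 4] = (5/8) / (17/96) = 60/17.

60/17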